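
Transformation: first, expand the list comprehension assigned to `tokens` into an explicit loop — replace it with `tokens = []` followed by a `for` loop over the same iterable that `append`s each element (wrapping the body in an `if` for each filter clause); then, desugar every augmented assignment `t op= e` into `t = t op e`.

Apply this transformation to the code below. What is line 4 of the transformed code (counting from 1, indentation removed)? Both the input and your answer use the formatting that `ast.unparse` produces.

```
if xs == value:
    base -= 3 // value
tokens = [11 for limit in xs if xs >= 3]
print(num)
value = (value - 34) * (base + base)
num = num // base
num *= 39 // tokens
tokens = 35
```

for limit in xs:

Transformed code:
if xs == value:
    base = base - 3 // value
tokens = []
for limit in xs:
    if xs >= 3:
        tokens.append(11)
print(num)
value = (value - 34) * (base + base)
num = num // base
num = num * (39 // tokens)
tokens = 35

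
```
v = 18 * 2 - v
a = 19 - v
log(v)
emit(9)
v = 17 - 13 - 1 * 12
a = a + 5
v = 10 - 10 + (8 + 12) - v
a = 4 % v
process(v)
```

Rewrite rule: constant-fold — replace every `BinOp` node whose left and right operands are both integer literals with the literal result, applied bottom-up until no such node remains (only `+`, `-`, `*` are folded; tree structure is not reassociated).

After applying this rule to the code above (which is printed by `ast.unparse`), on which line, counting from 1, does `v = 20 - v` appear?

Transformed code:
v = 36 - v
a = 19 - v
log(v)
emit(9)
v = -8
a = a + 5
v = 20 - v
a = 4 % v
process(v)

7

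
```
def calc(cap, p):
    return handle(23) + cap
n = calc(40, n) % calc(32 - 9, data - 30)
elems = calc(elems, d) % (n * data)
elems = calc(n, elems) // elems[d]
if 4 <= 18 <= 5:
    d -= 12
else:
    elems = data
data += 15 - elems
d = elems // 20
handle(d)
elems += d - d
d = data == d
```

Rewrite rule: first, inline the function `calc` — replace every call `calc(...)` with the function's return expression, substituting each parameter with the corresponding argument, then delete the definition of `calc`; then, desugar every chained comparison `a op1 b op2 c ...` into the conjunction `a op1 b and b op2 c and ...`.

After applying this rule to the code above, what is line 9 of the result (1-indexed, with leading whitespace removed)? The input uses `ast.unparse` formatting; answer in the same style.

d = elems // 20

Transformed code:
n = (handle(23) + 40) % (handle(23) + (32 - 9))
elems = (handle(23) + elems) % (n * data)
elems = (handle(23) + n) // elems[d]
if 4 <= 18 and 18 <= 5:
    d -= 12
else:
    elems = data
data += 15 - elems
d = elems // 20
handle(d)
elems += d - d
d = data == d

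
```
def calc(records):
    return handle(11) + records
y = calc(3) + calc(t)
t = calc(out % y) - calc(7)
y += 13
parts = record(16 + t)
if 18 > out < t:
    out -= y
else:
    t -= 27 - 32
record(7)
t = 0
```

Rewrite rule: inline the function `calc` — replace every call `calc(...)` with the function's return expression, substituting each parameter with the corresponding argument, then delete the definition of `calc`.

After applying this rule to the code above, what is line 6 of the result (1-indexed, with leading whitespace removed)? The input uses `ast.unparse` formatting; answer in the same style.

out -= y

Transformed code:
y = handle(11) + 3 + (handle(11) + t)
t = handle(11) + out % y - (handle(11) + 7)
y += 13
parts = record(16 + t)
if 18 > out < t:
    out -= y
else:
    t -= 27 - 32
record(7)
t = 0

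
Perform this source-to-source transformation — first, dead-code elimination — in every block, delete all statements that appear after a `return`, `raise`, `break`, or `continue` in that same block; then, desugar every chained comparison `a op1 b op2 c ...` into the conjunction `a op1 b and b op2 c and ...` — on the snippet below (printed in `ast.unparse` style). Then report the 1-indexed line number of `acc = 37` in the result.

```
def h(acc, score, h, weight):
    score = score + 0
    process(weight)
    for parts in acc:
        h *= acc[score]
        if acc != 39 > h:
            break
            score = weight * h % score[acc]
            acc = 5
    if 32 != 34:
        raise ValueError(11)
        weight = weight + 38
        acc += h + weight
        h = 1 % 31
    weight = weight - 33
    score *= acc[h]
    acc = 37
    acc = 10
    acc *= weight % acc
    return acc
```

Transformed code:
def h(acc, score, h, weight):
    score = score + 0
    process(weight)
    for parts in acc:
        h *= acc[score]
        if acc != 39 and 39 > h:
            break
    if 32 != 34:
        raise ValueError(11)
    weight = weight - 33
    score *= acc[h]
    acc = 37
    acc = 10
    acc *= weight % acc
    return acc

12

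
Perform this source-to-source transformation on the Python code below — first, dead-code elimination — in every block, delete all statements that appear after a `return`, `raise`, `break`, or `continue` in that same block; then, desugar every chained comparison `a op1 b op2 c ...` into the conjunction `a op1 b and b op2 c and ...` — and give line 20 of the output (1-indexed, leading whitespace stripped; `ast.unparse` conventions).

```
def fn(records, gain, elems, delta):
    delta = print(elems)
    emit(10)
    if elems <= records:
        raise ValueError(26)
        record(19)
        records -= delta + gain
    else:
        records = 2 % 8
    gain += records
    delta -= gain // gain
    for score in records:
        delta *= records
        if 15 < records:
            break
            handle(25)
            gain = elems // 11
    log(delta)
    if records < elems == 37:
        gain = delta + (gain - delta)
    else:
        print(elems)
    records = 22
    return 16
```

Transformed code:
def fn(records, gain, elems, delta):
    delta = print(elems)
    emit(10)
    if elems <= records:
        raise ValueError(26)
    else:
        records = 2 % 8
    gain += records
    delta -= gain // gain
    for score in records:
        delta *= records
        if 15 < records:
            break
    log(delta)
    if records < elems and elems == 37:
        gain = delta + (gain - delta)
    else:
        print(elems)
    records = 22
    return 16

return 16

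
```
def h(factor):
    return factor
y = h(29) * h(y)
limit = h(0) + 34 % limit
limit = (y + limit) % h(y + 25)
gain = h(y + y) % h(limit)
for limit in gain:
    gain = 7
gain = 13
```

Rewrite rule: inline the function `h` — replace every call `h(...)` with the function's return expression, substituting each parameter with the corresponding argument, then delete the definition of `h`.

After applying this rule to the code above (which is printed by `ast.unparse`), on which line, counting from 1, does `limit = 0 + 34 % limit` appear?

2

Transformed code:
y = 29 * y
limit = 0 + 34 % limit
limit = (y + limit) % (y + 25)
gain = (y + y) % limit
for limit in gain:
    gain = 7
gain = 13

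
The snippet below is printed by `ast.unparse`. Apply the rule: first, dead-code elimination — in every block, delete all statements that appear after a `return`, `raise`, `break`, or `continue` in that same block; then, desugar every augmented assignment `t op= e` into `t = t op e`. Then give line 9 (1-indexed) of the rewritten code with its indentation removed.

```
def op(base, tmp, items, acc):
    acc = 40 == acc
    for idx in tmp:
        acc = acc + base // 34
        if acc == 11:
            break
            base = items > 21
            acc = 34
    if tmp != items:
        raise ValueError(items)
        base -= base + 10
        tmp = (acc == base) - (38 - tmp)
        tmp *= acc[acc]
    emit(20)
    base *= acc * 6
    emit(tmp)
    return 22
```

Transformed code:
def op(base, tmp, items, acc):
    acc = 40 == acc
    for idx in tmp:
        acc = acc + base // 34
        if acc == 11:
            break
    if tmp != items:
        raise ValueError(items)
    emit(20)
    base = base * (acc * 6)
    emit(tmp)
    return 22

emit(20)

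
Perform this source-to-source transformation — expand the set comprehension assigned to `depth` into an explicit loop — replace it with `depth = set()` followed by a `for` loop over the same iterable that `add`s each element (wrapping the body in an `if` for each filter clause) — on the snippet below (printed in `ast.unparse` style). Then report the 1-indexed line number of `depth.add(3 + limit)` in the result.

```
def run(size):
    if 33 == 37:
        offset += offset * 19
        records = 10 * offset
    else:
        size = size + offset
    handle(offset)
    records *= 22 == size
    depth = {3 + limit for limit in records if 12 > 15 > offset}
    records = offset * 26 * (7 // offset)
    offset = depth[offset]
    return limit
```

12

Transformed code:
def run(size):
    if 33 == 37:
        offset += offset * 19
        records = 10 * offset
    else:
        size = size + offset
    handle(offset)
    records *= 22 == size
    depth = set()
    for limit in records:
        if 12 > 15 > offset:
            depth.add(3 + limit)
    records = offset * 26 * (7 // offset)
    offset = depth[offset]
    return limit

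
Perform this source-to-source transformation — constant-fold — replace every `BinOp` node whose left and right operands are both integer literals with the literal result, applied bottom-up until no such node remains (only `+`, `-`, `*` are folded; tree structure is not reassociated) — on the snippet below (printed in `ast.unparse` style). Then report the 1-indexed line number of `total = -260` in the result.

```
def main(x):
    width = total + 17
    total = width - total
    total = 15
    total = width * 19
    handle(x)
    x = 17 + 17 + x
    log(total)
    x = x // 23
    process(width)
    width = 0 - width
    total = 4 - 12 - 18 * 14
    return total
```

Transformed code:
def main(x):
    width = total + 17
    total = width - total
    total = 15
    total = width * 19
    handle(x)
    x = 34 + x
    log(total)
    x = x // 23
    process(width)
    width = 0 - width
    total = -260
    return total

12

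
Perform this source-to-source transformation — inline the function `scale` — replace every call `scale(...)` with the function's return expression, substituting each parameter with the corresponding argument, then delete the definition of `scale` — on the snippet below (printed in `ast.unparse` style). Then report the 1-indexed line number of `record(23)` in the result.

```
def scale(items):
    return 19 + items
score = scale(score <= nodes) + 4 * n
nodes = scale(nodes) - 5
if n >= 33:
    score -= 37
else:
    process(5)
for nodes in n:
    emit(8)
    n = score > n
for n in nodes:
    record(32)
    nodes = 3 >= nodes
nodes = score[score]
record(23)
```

Transformed code:
score = 19 + (score <= nodes) + 4 * n
nodes = 19 + nodes - 5
if n >= 33:
    score -= 37
else:
    process(5)
for nodes in n:
    emit(8)
    n = score > n
for n in nodes:
    record(32)
    nodes = 3 >= nodes
nodes = score[score]
record(23)

14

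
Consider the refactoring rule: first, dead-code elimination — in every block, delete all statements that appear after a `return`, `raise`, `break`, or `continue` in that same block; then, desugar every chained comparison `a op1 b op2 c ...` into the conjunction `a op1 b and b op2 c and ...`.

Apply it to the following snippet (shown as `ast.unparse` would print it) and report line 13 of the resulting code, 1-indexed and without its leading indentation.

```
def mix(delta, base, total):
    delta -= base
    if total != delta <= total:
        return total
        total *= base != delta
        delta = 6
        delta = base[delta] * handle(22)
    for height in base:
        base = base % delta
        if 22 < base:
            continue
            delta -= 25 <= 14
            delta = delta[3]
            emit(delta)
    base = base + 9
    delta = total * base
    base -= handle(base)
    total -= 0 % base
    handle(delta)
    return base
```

Transformed code:
def mix(delta, base, total):
    delta -= base
    if total != delta and delta <= total:
        return total
    for height in base:
        base = base % delta
        if 22 < base:
            continue
    base = base + 9
    delta = total * base
    base -= handle(base)
    total -= 0 % base
    handle(delta)
    return base

handle(delta)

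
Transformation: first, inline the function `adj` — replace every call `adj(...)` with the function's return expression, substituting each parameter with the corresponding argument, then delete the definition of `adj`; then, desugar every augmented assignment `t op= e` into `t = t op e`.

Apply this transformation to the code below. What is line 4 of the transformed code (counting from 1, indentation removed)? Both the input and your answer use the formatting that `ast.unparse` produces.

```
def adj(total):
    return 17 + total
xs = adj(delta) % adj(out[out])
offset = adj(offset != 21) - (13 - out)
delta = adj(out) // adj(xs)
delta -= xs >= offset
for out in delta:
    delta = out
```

delta = delta - (xs >= offset)

Transformed code:
xs = (17 + delta) % (17 + out[out])
offset = 17 + (offset != 21) - (13 - out)
delta = (17 + out) // (17 + xs)
delta = delta - (xs >= offset)
for out in delta:
    delta = out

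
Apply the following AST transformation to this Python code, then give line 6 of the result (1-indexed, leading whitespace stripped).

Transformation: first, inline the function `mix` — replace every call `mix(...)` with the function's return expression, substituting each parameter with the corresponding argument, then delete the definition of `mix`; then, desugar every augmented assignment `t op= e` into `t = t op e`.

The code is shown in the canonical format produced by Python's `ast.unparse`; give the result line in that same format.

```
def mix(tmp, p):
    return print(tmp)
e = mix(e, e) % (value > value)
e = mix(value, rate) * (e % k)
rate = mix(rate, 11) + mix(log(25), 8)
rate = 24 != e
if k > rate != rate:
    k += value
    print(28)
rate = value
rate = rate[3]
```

k = k + value

Transformed code:
e = print(e) % (value > value)
e = print(value) * (e % k)
rate = print(rate) + print(log(25))
rate = 24 != e
if k > rate != rate:
    k = k + value
    print(28)
rate = value
rate = rate[3]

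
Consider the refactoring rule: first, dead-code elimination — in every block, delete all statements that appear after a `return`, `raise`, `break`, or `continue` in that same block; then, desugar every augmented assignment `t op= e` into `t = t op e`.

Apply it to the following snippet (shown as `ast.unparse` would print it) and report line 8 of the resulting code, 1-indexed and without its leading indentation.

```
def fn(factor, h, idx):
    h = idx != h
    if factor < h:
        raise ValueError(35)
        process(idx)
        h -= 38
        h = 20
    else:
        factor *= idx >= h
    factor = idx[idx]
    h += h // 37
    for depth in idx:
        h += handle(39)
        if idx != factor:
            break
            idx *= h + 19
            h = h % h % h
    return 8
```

h = h + h // 37

Transformed code:
def fn(factor, h, idx):
    h = idx != h
    if factor < h:
        raise ValueError(35)
    else:
        factor = factor * (idx >= h)
    factor = idx[idx]
    h = h + h // 37
    for depth in idx:
        h = h + handle(39)
        if idx != factor:
            break
    return 8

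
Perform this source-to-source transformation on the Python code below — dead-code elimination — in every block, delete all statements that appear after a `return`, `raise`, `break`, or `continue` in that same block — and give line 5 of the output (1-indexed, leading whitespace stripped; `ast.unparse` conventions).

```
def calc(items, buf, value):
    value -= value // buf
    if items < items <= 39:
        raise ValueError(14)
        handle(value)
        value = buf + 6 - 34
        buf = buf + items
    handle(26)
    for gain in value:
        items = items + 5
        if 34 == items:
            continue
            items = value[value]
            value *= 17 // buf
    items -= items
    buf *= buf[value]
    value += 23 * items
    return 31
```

Transformed code:
def calc(items, buf, value):
    value -= value // buf
    if items < items <= 39:
        raise ValueError(14)
    handle(26)
    for gain in value:
        items = items + 5
        if 34 == items:
            continue
    items -= items
    buf *= buf[value]
    value += 23 * items
    return 31

handle(26)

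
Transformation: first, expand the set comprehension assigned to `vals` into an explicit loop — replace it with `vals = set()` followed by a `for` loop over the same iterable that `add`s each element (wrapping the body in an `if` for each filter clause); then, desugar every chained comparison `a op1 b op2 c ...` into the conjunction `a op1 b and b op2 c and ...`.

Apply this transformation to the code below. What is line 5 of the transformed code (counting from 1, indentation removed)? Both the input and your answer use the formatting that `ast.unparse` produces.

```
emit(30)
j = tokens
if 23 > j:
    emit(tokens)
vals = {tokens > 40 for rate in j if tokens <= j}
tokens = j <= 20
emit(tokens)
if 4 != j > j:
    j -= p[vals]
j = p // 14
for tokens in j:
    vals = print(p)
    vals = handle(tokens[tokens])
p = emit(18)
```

Transformed code:
emit(30)
j = tokens
if 23 > j:
    emit(tokens)
vals = set()
for rate in j:
    if tokens <= j:
        vals.add(tokens > 40)
tokens = j <= 20
emit(tokens)
if 4 != j and j > j:
    j -= p[vals]
j = p // 14
for tokens in j:
    vals = print(p)
    vals = handle(tokens[tokens])
p = emit(18)

vals = set()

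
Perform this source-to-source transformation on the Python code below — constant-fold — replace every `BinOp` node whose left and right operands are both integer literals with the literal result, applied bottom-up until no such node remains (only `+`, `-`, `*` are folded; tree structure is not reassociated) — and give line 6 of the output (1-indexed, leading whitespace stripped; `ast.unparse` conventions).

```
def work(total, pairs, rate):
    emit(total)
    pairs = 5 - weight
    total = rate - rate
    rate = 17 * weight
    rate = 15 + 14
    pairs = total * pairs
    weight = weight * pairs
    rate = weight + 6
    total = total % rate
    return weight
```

Transformed code:
def work(total, pairs, rate):
    emit(total)
    pairs = 5 - weight
    total = rate - rate
    rate = 17 * weight
    rate = 29
    pairs = total * pairs
    weight = weight * pairs
    rate = weight + 6
    total = total % rate
    return weight

rate = 29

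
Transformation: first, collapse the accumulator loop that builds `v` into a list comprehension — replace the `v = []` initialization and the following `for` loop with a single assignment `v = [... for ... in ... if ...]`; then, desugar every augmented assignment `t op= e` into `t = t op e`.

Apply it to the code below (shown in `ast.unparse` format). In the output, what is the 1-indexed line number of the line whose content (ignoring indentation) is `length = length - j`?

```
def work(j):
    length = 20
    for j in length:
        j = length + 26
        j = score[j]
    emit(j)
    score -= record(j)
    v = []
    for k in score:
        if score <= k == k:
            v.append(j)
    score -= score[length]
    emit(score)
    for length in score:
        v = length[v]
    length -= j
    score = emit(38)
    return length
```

Transformed code:
def work(j):
    length = 20
    for j in length:
        j = length + 26
        j = score[j]
    emit(j)
    score = score - record(j)
    v = [j for k in score if score <= k == k]
    score = score - score[length]
    emit(score)
    for length in score:
        v = length[v]
    length = length - j
    score = emit(38)
    return length

13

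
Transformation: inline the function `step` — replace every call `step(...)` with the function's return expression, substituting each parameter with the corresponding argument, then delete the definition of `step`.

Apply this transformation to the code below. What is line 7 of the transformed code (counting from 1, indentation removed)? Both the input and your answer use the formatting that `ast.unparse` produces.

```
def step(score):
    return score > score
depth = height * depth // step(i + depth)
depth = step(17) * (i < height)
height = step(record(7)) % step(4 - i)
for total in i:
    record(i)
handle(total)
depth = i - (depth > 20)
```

Transformed code:
depth = height * depth // (i + depth > i + depth)
depth = (17 > 17) * (i < height)
height = (record(7) > record(7)) % (4 - i > 4 - i)
for total in i:
    record(i)
handle(total)
depth = i - (depth > 20)

depth = i - (depth > 20)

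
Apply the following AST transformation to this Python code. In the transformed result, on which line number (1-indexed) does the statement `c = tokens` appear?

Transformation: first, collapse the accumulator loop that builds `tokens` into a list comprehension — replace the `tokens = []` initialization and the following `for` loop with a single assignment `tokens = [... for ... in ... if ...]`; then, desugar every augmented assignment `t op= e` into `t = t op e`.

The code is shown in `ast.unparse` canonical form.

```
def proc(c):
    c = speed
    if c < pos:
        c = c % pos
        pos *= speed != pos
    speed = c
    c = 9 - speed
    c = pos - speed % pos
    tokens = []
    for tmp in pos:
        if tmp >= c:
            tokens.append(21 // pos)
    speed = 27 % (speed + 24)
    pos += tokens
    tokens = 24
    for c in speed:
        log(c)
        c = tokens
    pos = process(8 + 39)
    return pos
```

Transformed code:
def proc(c):
    c = speed
    if c < pos:
        c = c % pos
        pos = pos * (speed != pos)
    speed = c
    c = 9 - speed
    c = pos - speed % pos
    tokens = [21 // pos for tmp in pos if tmp >= c]
    speed = 27 % (speed + 24)
    pos = pos + tokens
    tokens = 24
    for c in speed:
        log(c)
        c = tokens
    pos = process(8 + 39)
    return pos

15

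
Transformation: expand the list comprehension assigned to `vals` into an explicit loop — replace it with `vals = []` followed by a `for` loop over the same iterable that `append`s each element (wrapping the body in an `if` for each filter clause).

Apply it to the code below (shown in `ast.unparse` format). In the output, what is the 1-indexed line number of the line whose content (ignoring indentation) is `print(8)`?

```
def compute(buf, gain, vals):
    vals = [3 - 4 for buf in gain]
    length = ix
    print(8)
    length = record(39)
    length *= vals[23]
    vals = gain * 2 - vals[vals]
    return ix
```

Transformed code:
def compute(buf, gain, vals):
    vals = []
    for buf in gain:
        vals.append(3 - 4)
    length = ix
    print(8)
    length = record(39)
    length *= vals[23]
    vals = gain * 2 - vals[vals]
    return ix

6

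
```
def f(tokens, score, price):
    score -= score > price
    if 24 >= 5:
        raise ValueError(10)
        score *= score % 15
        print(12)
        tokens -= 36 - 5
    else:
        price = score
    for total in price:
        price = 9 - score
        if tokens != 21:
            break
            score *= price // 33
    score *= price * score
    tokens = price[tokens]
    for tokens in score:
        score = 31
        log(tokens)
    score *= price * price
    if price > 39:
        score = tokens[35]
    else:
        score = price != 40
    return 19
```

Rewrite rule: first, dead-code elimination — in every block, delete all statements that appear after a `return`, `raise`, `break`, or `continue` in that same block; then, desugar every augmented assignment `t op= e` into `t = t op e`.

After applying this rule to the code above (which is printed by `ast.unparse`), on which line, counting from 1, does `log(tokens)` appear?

15

Transformed code:
def f(tokens, score, price):
    score = score - (score > price)
    if 24 >= 5:
        raise ValueError(10)
    else:
        price = score
    for total in price:
        price = 9 - score
        if tokens != 21:
            break
    score = score * (price * score)
    tokens = price[tokens]
    for tokens in score:
        score = 31
        log(tokens)
    score = score * (price * price)
    if price > 39:
        score = tokens[35]
    else:
        score = price != 40
    return 19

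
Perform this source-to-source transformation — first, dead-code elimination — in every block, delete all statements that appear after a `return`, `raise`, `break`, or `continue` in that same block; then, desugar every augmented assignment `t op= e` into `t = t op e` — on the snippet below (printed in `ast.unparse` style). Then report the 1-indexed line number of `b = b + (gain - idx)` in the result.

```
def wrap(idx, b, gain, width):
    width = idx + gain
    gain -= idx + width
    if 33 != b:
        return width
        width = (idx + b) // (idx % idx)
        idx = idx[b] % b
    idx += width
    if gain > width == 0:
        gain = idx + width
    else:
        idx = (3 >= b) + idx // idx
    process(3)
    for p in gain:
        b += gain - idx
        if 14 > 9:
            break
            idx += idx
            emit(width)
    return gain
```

13

Transformed code:
def wrap(idx, b, gain, width):
    width = idx + gain
    gain = gain - (idx + width)
    if 33 != b:
        return width
    idx = idx + width
    if gain > width == 0:
        gain = idx + width
    else:
        idx = (3 >= b) + idx // idx
    process(3)
    for p in gain:
        b = b + (gain - idx)
        if 14 > 9:
            break
    return gain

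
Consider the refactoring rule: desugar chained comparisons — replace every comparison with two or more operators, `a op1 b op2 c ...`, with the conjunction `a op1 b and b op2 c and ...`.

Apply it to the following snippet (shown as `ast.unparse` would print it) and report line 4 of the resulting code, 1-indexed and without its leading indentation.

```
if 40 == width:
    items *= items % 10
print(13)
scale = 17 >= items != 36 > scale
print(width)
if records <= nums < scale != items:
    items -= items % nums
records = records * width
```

scale = 17 >= items and items != 36 and (36 > scale)

Transformed code:
if 40 == width:
    items *= items % 10
print(13)
scale = 17 >= items and items != 36 and (36 > scale)
print(width)
if records <= nums and nums < scale and (scale != items):
    items -= items % nums
records = records * width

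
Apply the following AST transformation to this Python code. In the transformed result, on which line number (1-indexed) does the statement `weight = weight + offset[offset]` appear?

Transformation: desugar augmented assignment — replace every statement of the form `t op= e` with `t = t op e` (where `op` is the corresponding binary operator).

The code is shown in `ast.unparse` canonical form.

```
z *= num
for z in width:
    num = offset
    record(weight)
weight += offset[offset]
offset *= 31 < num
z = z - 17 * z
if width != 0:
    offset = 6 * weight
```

5

Transformed code:
z = z * num
for z in width:
    num = offset
    record(weight)
weight = weight + offset[offset]
offset = offset * (31 < num)
z = z - 17 * z
if width != 0:
    offset = 6 * weight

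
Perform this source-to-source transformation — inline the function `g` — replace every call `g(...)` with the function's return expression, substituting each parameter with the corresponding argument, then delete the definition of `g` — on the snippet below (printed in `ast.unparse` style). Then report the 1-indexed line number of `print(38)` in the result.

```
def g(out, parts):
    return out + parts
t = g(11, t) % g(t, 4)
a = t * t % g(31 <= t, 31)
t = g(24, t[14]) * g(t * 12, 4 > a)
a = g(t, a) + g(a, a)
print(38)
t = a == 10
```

5

Transformed code:
t = (11 + t) % (t + 4)
a = t * t % ((31 <= t) + 31)
t = (24 + t[14]) * (t * 12 + (4 > a))
a = t + a + (a + a)
print(38)
t = a == 10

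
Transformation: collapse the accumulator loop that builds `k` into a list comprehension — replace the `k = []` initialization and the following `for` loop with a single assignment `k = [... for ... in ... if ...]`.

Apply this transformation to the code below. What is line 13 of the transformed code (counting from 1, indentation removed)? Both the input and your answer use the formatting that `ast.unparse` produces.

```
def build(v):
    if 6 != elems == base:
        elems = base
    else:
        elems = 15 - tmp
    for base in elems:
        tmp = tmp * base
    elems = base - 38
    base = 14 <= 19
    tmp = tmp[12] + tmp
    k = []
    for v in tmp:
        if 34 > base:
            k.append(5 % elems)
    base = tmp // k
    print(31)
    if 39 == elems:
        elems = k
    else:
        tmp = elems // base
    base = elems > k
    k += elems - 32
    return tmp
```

print(31)

Transformed code:
def build(v):
    if 6 != elems == base:
        elems = base
    else:
        elems = 15 - tmp
    for base in elems:
        tmp = tmp * base
    elems = base - 38
    base = 14 <= 19
    tmp = tmp[12] + tmp
    k = [5 % elems for v in tmp if 34 > base]
    base = tmp // k
    print(31)
    if 39 == elems:
        elems = k
    else:
        tmp = elems // base
    base = elems > k
    k += elems - 32
    return tmp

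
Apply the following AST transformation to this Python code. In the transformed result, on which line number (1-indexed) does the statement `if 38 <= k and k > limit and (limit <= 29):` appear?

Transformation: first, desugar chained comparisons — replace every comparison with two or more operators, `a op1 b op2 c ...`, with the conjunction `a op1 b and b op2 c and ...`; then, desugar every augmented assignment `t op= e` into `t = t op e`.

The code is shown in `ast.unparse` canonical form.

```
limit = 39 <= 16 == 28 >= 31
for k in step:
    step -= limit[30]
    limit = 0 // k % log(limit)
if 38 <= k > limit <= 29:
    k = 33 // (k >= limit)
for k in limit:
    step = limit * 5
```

5

Transformed code:
limit = 39 <= 16 and 16 == 28 and (28 >= 31)
for k in step:
    step = step - limit[30]
    limit = 0 // k % log(limit)
if 38 <= k and k > limit and (limit <= 29):
    k = 33 // (k >= limit)
for k in limit:
    step = limit * 5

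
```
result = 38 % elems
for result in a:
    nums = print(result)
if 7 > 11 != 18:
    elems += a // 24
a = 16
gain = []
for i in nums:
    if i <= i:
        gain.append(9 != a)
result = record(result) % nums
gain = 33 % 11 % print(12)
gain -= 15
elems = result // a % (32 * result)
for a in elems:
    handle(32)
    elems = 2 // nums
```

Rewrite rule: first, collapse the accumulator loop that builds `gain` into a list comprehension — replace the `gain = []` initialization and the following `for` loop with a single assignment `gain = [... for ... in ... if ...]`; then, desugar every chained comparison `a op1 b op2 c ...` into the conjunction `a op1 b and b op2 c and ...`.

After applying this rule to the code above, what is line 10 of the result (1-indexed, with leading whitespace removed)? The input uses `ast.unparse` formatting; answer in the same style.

Transformed code:
result = 38 % elems
for result in a:
    nums = print(result)
if 7 > 11 and 11 != 18:
    elems += a // 24
a = 16
gain = [9 != a for i in nums if i <= i]
result = record(result) % nums
gain = 33 % 11 % print(12)
gain -= 15
elems = result // a % (32 * result)
for a in elems:
    handle(32)
    elems = 2 // nums

gain -= 15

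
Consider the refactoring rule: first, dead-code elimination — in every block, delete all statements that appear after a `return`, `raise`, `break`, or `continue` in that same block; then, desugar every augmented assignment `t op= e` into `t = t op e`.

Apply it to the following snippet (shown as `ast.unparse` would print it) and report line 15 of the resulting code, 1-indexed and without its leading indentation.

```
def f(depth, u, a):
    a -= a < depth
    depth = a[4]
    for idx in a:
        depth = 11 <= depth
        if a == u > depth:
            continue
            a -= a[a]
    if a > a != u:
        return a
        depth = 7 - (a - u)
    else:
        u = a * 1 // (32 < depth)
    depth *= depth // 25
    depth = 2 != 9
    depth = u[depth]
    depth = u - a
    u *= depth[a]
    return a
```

depth = u - a

Transformed code:
def f(depth, u, a):
    a = a - (a < depth)
    depth = a[4]
    for idx in a:
        depth = 11 <= depth
        if a == u > depth:
            continue
    if a > a != u:
        return a
    else:
        u = a * 1 // (32 < depth)
    depth = depth * (depth // 25)
    depth = 2 != 9
    depth = u[depth]
    depth = u - a
    u = u * depth[a]
    return a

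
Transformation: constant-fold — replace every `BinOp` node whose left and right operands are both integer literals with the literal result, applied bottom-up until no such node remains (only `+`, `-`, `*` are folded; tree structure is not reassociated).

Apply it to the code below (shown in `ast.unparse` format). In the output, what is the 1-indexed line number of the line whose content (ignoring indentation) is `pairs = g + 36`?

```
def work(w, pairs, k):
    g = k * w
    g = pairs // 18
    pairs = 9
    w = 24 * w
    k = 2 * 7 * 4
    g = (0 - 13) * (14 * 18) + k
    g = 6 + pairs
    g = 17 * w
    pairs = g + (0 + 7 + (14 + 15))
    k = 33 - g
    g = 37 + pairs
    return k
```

Transformed code:
def work(w, pairs, k):
    g = k * w
    g = pairs // 18
    pairs = 9
    w = 24 * w
    k = 56
    g = -3276 + k
    g = 6 + pairs
    g = 17 * w
    pairs = g + 36
    k = 33 - g
    g = 37 + pairs
    return k

10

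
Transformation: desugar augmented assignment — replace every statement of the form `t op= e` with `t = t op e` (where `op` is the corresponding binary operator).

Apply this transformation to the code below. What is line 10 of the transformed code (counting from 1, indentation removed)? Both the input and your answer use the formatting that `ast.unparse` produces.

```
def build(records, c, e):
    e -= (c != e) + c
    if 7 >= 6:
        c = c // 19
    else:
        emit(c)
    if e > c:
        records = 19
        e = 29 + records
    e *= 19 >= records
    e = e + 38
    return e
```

Transformed code:
def build(records, c, e):
    e = e - ((c != e) + c)
    if 7 >= 6:
        c = c // 19
    else:
        emit(c)
    if e > c:
        records = 19
        e = 29 + records
    e = e * (19 >= records)
    e = e + 38
    return e

e = e * (19 >= records)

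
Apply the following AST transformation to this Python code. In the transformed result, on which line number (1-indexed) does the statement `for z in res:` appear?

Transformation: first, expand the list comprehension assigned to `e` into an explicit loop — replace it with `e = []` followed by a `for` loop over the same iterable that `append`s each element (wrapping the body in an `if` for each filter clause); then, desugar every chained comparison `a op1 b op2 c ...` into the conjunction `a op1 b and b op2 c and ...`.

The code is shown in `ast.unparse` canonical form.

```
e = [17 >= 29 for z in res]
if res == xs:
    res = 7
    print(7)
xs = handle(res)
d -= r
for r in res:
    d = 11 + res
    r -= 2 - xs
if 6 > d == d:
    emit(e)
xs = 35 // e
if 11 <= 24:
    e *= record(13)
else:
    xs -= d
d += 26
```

Transformed code:
e = []
for z in res:
    e.append(17 >= 29)
if res == xs:
    res = 7
    print(7)
xs = handle(res)
d -= r
for r in res:
    d = 11 + res
    r -= 2 - xs
if 6 > d and d == d:
    emit(e)
xs = 35 // e
if 11 <= 24:
    e *= record(13)
else:
    xs -= d
d += 26

2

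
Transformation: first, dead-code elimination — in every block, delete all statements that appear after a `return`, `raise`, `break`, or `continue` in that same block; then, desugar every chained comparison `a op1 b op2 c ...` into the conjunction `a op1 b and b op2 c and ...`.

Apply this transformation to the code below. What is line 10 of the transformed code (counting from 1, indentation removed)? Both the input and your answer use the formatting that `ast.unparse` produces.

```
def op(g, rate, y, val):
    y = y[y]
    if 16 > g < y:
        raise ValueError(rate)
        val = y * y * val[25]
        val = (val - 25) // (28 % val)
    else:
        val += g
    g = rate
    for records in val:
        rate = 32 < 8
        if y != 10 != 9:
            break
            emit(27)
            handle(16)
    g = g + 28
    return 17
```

Transformed code:
def op(g, rate, y, val):
    y = y[y]
    if 16 > g and g < y:
        raise ValueError(rate)
    else:
        val += g
    g = rate
    for records in val:
        rate = 32 < 8
        if y != 10 and 10 != 9:
            break
    g = g + 28
    return 17

if y != 10 and 10 != 9:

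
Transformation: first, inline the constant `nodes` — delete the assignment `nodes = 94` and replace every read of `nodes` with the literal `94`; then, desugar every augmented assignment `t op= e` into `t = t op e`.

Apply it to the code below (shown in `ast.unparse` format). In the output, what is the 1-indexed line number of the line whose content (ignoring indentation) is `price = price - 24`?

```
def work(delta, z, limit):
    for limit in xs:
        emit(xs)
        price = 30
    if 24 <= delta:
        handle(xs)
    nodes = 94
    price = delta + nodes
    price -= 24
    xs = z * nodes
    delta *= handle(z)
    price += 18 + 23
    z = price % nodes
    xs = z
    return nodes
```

8

Transformed code:
def work(delta, z, limit):
    for limit in xs:
        emit(xs)
        price = 30
    if 24 <= delta:
        handle(xs)
    price = delta + 94
    price = price - 24
    xs = z * 94
    delta = delta * handle(z)
    price = price + (18 + 23)
    z = price % 94
    xs = z
    return 94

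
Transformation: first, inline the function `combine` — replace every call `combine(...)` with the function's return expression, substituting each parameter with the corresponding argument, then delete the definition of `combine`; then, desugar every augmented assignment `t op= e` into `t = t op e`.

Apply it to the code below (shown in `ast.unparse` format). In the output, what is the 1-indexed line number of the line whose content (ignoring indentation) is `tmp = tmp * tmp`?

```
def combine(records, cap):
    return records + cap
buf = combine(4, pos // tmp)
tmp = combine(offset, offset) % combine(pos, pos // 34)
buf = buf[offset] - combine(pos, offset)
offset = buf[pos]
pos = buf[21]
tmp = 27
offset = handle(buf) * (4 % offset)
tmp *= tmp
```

Transformed code:
buf = 4 + pos // tmp
tmp = (offset + offset) % (pos + pos // 34)
buf = buf[offset] - (pos + offset)
offset = buf[pos]
pos = buf[21]
tmp = 27
offset = handle(buf) * (4 % offset)
tmp = tmp * tmp

8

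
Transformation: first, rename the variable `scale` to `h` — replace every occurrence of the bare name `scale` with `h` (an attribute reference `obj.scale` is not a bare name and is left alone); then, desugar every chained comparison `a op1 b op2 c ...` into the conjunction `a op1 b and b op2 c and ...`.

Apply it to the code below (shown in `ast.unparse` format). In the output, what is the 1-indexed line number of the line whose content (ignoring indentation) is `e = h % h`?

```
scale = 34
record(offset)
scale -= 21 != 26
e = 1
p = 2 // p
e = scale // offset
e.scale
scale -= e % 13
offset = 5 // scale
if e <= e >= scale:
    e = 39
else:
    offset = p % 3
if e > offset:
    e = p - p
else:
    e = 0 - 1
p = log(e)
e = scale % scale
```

Transformed code:
h = 34
record(offset)
h -= 21 != 26
e = 1
p = 2 // p
e = h // offset
e.scale
h -= e % 13
offset = 5 // h
if e <= e and e >= h:
    e = 39
else:
    offset = p % 3
if e > offset:
    e = p - p
else:
    e = 0 - 1
p = log(e)
e = h % h

19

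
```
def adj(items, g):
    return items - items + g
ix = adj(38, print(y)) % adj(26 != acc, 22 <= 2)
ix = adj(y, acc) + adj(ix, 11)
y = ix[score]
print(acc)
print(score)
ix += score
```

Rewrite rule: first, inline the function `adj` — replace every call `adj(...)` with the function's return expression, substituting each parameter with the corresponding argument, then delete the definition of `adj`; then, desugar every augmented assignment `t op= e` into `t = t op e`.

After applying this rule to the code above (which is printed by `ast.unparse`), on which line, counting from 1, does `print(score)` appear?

5

Transformed code:
ix = (38 - 38 + print(y)) % ((26 != acc) - (26 != acc) + (22 <= 2))
ix = y - y + acc + (ix - ix + 11)
y = ix[score]
print(acc)
print(score)
ix = ix + score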